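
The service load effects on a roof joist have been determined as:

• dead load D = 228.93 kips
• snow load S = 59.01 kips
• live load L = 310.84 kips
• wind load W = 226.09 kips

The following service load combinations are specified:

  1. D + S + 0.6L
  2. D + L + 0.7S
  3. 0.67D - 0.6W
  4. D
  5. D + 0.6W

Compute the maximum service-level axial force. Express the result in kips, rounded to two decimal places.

581.08 kips

1. 1.0(228.93) + 1.0(59.01) + 0.6(310.84) = 474.44
2. 1.0(228.93) + 1.0(310.84) + 0.7(59.01) = 581.08
3. 0.67(228.93) - 0.6(226.09) = 17.73
4. 1.0(228.93) = 228.93
5. 1.0(228.93) + 0.6(226.09) = 364.58
The controlling combination is 2, giving 581.08 kips.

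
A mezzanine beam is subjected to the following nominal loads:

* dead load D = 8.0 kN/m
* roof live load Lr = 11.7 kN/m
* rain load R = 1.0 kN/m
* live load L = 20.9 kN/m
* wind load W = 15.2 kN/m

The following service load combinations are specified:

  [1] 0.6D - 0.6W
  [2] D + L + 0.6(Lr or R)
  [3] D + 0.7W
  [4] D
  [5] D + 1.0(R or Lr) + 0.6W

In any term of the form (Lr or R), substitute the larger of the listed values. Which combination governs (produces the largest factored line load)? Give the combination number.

(Lr or R) → Lr = 11.7 kN/m; (R or Lr) → Lr = 11.7 kN/m.
[1] 0.6(8.0) - 0.6(15.2) = 4.80 - 9.12 = -4.32
[2] 1.0(8.0) + 1.0(20.9) + 0.6(11.7) = 8.00 + 20.90 + 7.02 = 35.92
[3] 1.0(8.0) + 0.7(15.2) = 8.00 + 10.64 = 18.64
[4] 1.0(8.0) = 8.00
[5] 1.0(8.0) + 1.0(11.7) + 0.6(15.2) = 8.00 + 11.70 + 9.12 = 28.82
The largest value is 35.92 kN/m from combination 2.

Combination 2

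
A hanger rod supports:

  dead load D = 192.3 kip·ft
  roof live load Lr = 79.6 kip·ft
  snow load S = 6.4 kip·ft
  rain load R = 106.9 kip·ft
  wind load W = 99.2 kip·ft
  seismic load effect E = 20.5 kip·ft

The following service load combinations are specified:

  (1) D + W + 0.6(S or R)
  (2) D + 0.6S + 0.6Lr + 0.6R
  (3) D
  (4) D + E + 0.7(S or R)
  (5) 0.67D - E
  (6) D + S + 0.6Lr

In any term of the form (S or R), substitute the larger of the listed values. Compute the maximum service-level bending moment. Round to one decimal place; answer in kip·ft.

(S or R) → R = 106.9 kip·ft.
(1) 1.0(192.3) + 1.0(99.2) + 0.6(106.9) = 192.3 + 99.2 + 64.1 = 355.6
(2) 1.0(192.3) + 0.6(6.4) + 0.6(79.6) + 0.6(106.9) = 192.3 + 3.8 + 47.8 + 64.1 = 308.0
(3) 1.0(192.3) = 192.3
(4) 1.0(192.3) + 1.0(20.5) + 0.7(106.9) = 192.3 + 20.5 + 74.8 = 287.6
(5) 0.67(192.3) - 1.0(20.5) = 128.8 - 20.5 = 108.3
(6) 1.0(192.3) + 1.0(6.4) + 0.6(79.6) = 192.3 + 6.4 + 47.8 = 246.5
The controlling combination is 1, giving 355.6 kip·ft.

355.6 kip·ft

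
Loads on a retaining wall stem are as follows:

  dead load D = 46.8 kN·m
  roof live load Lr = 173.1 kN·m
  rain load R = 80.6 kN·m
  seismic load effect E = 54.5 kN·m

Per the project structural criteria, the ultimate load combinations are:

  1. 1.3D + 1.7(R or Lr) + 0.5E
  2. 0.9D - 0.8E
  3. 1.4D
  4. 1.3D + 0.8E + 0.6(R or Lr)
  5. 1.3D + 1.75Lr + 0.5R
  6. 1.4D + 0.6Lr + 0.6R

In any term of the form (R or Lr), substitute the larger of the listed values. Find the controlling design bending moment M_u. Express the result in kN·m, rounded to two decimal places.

(R or Lr) → Lr = 173.1 kN·m.
1. 1.3(46.8) + 1.7(173.1) + 0.5(54.5) = 60.84 + 294.27 + 27.25 = 382.36
2. 0.9(46.8) - 0.8(54.5) = 42.12 - 43.60 = -1.48
3. 1.4(46.8) = 65.52
4. 1.3(46.8) + 0.8(54.5) + 0.6(173.1) = 60.84 + 43.60 + 103.86 = 208.30
5. 1.3(46.8) + 1.75(173.1) + 0.5(80.6) = 60.84 + 302.93 + 40.30 = 404.07
6. 1.4(46.8) + 0.6(173.1) + 0.6(80.6) = 65.52 + 103.86 + 48.36 = 217.74
Maximum is from combination 5.

404.07 kN·m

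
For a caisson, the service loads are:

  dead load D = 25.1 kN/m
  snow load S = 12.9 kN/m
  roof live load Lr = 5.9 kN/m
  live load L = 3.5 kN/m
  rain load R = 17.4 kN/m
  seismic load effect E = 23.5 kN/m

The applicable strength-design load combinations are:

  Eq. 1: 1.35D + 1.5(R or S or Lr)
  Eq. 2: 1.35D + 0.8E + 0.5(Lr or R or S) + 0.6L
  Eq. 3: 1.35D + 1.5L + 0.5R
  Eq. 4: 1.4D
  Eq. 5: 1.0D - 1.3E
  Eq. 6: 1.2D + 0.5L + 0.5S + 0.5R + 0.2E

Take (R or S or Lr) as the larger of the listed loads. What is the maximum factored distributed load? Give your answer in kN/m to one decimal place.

(R or S or Lr) → R = 17.4 kN/m; (Lr or R or S) → R = 17.4 kN/m.
Eq. 1: 1.35(25.1) + 1.5(17.4) = 33.9 + 26.1 = 60.0
Eq. 2: 1.35(25.1) + 0.8(23.5) + 0.5(17.4) + 0.6(3.5) = 33.9 + 18.8 + 8.7 + 2.1 = 63.5
Eq. 3: 1.35(25.1) + 1.5(3.5) + 0.5(17.4) = 47.8
Eq. 4: 1.4(25.1) = 35.1
Eq. 5: 1.0(25.1) - 1.3(23.5) = 25.1 - 30.6 = -5.5
Eq. 6: 1.2(25.1) + 0.5(3.5) + 0.5(12.9) + 0.5(17.4) + 0.2(23.5) = 51.7
The controlling combination is 2, giving 63.5 kN/m.

63.5 kN/m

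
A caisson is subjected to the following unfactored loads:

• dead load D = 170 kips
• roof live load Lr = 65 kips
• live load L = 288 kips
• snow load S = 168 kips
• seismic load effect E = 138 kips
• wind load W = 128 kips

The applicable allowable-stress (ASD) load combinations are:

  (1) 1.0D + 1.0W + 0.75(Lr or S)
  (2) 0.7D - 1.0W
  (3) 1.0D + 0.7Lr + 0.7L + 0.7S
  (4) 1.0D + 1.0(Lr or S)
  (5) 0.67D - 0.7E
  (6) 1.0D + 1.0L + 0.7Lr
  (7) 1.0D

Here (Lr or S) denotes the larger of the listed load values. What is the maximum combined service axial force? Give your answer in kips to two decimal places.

534.70 kips

(Lr or S) → S = 168 kips.
(1) 1.0(170) + 1.0(128) + 0.75(168) = 424.00
(2) 0.7(170) - 1.0(128) = -9.00
(3) 1.0(170) + 0.7(65) + 0.7(288) + 0.7(168) = 534.70
(4) 1.0(170) + 1.0(168) = 338.00
(5) 0.67(170) - 0.7(138) = 17.30
(6) 1.0(170) + 1.0(288) + 0.7(65) = 503.50
(7) 1.0(170) = 170.00
Maximum is from combination 3.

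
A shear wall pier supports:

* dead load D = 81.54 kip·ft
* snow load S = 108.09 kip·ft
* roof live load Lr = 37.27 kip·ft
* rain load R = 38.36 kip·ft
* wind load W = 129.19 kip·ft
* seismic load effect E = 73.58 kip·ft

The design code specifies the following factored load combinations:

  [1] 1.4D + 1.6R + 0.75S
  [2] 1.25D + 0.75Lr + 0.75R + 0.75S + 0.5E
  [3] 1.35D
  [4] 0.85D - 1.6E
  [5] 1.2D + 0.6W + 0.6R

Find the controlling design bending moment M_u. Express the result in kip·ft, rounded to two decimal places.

276.51 kip·ft

[1] 1.4(81.54) + 1.6(38.36) + 0.75(108.09) = 256.60
[2] 1.25(81.54) + 0.75(37.27) + 0.75(38.36) + 0.75(108.09) + 0.5(73.58) = 101.93 + 27.95 + 28.77 + 81.07 + 36.79 = 276.51
[3] 1.35(81.54) = 110.08
[4] 0.85(81.54) - 1.6(73.58) = 69.31 - 117.73 = -48.42
[5] 1.2(81.54) + 0.6(129.19) + 0.6(38.36) = 97.85 + 77.51 + 23.02 = 198.38
The controlling combination is 2, giving 276.51 kip·ft.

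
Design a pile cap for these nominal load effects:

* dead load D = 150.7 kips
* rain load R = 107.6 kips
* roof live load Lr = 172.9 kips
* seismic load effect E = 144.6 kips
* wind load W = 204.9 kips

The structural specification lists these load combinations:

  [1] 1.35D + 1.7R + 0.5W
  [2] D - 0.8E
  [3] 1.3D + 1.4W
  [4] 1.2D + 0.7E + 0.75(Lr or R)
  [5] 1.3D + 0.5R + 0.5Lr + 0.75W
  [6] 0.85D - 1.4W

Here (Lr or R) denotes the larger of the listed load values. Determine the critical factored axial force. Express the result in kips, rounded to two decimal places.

(Lr or R) → Lr = 172.9 kips.
[1] 1.35(150.7) + 1.7(107.6) + 0.5(204.9) = 203.45 + 182.92 + 102.45 = 488.82
[2] 1.0(150.7) - 0.8(144.6) = 150.70 - 115.68 = 35.02
[3] 1.3(150.7) + 1.4(204.9) = 195.91 + 286.86 = 482.77
[4] 1.2(150.7) + 0.7(144.6) + 0.75(172.9) = 180.84 + 101.22 + 129.68 = 411.74
[5] 1.3(150.7) + 0.5(107.6) + 0.5(172.9) + 0.75(204.9) = 195.91 + 53.80 + 86.45 + 153.68 = 489.84
[6] 0.85(150.7) - 1.4(204.9) = -158.77
Combination 5 governs: P_u = 489.84 kips.

489.84 kips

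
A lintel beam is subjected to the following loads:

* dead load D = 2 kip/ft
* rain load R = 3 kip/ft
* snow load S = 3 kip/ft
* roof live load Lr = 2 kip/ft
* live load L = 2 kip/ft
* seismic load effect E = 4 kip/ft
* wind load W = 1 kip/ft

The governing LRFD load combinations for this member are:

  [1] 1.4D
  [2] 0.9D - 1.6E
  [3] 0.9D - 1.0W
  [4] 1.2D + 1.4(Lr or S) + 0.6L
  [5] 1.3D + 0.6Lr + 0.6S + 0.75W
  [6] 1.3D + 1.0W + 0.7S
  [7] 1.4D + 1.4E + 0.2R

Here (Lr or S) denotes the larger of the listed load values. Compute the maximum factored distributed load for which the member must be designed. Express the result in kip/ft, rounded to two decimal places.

(Lr or S) → S = 3 kip/ft.
[1] 1.4(2) = 2.80
[2] 0.9(2) - 1.6(4) = 1.80 - 6.40 = -4.60
[3] 0.9(2) - 1.0(1) = 1.80 - 1.00 = 0.80
[4] 1.2(2) + 1.4(3) + 0.6(2) = 2.40 + 4.20 + 1.20 = 7.80
[5] 1.3(2) + 0.6(2) + 0.6(3) + 0.75(1) = 2.60 + 1.20 + 1.80 + 0.75 = 6.35
[6] 1.3(2) + 1.0(1) + 0.7(3) = 2.60 + 1.00 + 2.10 = 5.70
[7] 1.4(2) + 1.4(4) + 0.2(3) = 2.80 + 5.60 + 0.60 = 9.00
The controlling combination is 7, giving 9.00 kip/ft.

9.00 kip/ft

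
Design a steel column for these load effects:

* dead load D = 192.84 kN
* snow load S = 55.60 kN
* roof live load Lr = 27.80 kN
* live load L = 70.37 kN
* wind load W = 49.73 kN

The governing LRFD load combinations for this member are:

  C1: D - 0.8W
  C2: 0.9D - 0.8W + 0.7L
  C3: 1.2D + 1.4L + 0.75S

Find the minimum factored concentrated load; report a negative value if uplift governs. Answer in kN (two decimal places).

153.06 kN

C1: 1.0(192.84) - 0.8(49.73) = 192.84 - 39.78 = 153.06
C2: 0.9(192.84) - 0.8(49.73) + 0.7(70.37) = 183.03
C3: 1.2(192.84) + 1.4(70.37) + 0.75(55.60) = 231.41 + 98.52 + 41.70 = 371.63
Combination 1 gives the minimum: 153.06 kN.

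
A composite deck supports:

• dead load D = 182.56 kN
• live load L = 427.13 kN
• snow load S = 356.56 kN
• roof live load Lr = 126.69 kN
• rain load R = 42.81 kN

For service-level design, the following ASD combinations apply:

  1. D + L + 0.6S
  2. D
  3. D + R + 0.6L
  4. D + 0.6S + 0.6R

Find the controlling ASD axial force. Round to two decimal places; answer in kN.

1. 1.0(182.56) + 1.0(427.13) + 0.6(356.56) = 823.63
2. 1.0(182.56) = 182.56
3. 1.0(182.56) + 1.0(42.81) + 0.6(427.13) = 481.65
4. 1.0(182.56) + 0.6(356.56) + 0.6(42.81) = 422.18
Maximum is from combination 1.

823.63 kN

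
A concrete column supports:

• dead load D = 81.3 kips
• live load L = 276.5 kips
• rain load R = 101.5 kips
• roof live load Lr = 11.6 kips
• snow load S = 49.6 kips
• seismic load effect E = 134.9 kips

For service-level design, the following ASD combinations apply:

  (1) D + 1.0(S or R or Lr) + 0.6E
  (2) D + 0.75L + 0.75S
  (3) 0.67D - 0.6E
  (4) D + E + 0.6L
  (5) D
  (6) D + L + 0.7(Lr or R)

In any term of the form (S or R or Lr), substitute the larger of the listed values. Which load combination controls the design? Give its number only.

(S or R or Lr) → R = 101.5 kips; (Lr or R) → R = 101.5 kips.
(1) 1.0(81.3) + 1.0(101.5) + 0.6(134.9) = 81.30 + 101.50 + 80.94 = 263.74
(2) 1.0(81.3) + 0.75(276.5) + 0.75(49.6) = 81.30 + 207.38 + 37.20 = 325.88
(3) 0.67(81.3) - 0.6(134.9) = 54.47 - 80.94 = -26.47
(4) 1.0(81.3) + 1.0(134.9) + 0.6(276.5) = 81.30 + 134.90 + 165.90 = 382.10
(5) 1.0(81.3) = 81.30
(6) 1.0(81.3) + 1.0(276.5) + 0.7(101.5) = 81.30 + 276.50 + 71.05 = 428.85
The largest value is 428.85 kips from combination 6.

Combination 6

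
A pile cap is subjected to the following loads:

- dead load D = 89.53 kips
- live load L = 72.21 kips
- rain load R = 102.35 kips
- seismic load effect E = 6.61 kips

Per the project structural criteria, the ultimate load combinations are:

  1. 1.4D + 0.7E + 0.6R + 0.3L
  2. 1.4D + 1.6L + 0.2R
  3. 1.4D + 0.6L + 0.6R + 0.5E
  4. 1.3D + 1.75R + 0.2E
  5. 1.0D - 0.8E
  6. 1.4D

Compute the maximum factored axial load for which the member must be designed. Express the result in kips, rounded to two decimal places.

296.82 kips

1. 1.4(89.53) + 0.7(6.61) + 0.6(102.35) + 0.3(72.21) = 125.34 + 4.63 + 61.41 + 21.66 = 213.04
2. 1.4(89.53) + 1.6(72.21) + 0.2(102.35) = 125.34 + 115.54 + 20.47 = 261.35
3. 1.4(89.53) + 0.6(72.21) + 0.6(102.35) + 0.5(6.61) = 233.38
4. 1.3(89.53) + 1.75(102.35) + 0.2(6.61) = 116.39 + 179.11 + 1.32 = 296.82
5. 1.0(89.53) - 0.8(6.61) = 89.53 - 5.29 = 84.24
6. 1.4(89.53) = 125.34
Maximum is from combination 4.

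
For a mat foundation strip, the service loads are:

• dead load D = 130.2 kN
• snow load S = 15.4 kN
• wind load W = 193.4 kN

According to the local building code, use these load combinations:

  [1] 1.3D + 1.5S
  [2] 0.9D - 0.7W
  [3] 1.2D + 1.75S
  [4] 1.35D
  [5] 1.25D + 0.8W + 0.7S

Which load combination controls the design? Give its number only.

Combination 5

[1] 1.3(130.2) + 1.5(15.4) = 192.36
[2] 0.9(130.2) - 0.7(193.4) = -18.20
[3] 1.2(130.2) + 1.75(15.4) = 183.19
[4] 1.35(130.2) = 175.77
[5] 1.25(130.2) + 0.8(193.4) + 0.7(15.4) = 328.25
The largest value is 328.25 kN from combination 5.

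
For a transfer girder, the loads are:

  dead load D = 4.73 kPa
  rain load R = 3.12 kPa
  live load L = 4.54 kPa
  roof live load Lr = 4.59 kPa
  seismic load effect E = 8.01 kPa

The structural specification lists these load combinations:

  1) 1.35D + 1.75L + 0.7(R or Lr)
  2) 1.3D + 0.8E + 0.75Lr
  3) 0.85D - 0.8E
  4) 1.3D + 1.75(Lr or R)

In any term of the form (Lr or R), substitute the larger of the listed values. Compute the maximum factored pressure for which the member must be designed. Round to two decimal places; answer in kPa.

(R or Lr) → Lr = 4.59 kPa; (Lr or R) → Lr = 4.59 kPa.
1) 1.35(4.73) + 1.75(4.54) + 0.7(4.59) = 17.54
2) 1.3(4.73) + 0.8(8.01) + 0.75(4.59) = 6.15 + 6.41 + 3.44 = 16.00
3) 0.85(4.73) - 0.8(8.01) = 4.02 - 6.41 = -2.39
4) 1.3(4.73) + 1.75(4.59) = 6.15 + 8.03 = 14.18
The controlling combination is 1, giving 17.54 kPa.

17.54 kPa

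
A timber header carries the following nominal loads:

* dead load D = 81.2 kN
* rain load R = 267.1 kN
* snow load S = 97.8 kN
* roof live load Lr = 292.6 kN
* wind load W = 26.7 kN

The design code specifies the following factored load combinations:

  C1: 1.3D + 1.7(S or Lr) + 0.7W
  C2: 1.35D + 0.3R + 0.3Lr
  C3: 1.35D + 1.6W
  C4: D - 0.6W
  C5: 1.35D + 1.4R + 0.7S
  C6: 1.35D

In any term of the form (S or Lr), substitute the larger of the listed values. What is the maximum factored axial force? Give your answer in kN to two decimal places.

621.67 kN

(S or Lr) → Lr = 292.6 kN.
C1: 1.3(81.2) + 1.7(292.6) + 0.7(26.7) = 621.67
C2: 1.35(81.2) + 0.3(267.1) + 0.3(292.6) = 277.53
C3: 1.35(81.2) + 1.6(26.7) = 152.34
C4: 1.0(81.2) - 0.6(26.7) = 65.18
C5: 1.35(81.2) + 1.4(267.1) + 0.7(97.8) = 552.02
C6: 1.35(81.2) = 109.62
Combination 1 governs: N_u = 621.67 kN.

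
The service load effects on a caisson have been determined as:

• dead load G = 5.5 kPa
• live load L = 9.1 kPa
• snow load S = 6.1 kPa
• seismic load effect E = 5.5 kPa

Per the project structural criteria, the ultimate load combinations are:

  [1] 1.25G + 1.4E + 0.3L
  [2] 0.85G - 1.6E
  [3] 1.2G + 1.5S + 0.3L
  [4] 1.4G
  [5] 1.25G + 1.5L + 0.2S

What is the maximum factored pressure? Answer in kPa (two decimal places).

[1] 1.25(5.5) + 1.4(5.5) + 0.3(9.1) = 6.88 + 7.70 + 2.73 = 17.31
[2] 0.85(5.5) - 1.6(5.5) = -4.13
[3] 1.2(5.5) + 1.5(6.1) + 0.3(9.1) = 6.60 + 9.15 + 2.73 = 18.48
[4] 1.4(5.5) = 7.70
[5] 1.25(5.5) + 1.5(9.1) + 0.2(6.1) = 6.88 + 13.65 + 1.22 = 21.75
Maximum is from combination 5.

21.75 kPa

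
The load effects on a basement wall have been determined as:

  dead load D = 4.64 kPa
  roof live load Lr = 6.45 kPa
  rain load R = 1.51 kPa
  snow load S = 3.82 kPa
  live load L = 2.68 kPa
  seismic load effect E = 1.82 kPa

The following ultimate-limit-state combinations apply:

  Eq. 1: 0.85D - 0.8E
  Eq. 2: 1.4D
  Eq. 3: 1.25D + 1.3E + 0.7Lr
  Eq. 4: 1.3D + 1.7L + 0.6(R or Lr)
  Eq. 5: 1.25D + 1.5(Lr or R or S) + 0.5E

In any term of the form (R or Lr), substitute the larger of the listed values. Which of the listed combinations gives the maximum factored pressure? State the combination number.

(R or Lr) → Lr = 6.45 kPa; (Lr or R or S) → Lr = 6.45 kPa.
Eq. 1: 0.85(4.64) - 0.8(1.82) = 2.49
Eq. 2: 1.4(4.64) = 6.50
Eq. 3: 1.25(4.64) + 1.3(1.82) + 0.7(6.45) = 12.68
Eq. 4: 1.3(4.64) + 1.7(2.68) + 0.6(6.45) = 14.46
Eq. 5: 1.25(4.64) + 1.5(6.45) + 0.5(1.82) = 16.39
The largest value is 16.39 kPa from combination 5.

Combination 5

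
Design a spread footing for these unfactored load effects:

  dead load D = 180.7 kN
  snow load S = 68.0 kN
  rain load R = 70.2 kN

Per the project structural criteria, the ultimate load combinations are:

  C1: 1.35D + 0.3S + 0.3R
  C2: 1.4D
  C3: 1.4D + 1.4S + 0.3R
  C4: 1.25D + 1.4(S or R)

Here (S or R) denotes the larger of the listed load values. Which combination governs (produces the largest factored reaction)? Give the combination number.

(S or R) → R = 70.2 kN.
C1: 1.35(180.7) + 0.3(68.0) + 0.3(70.2) = 243.95 + 20.40 + 21.06 = 285.41
C2: 1.4(180.7) = 252.98
C3: 1.4(180.7) + 1.4(68.0) + 0.3(70.2) = 252.98 + 95.20 + 21.06 = 369.24
C4: 1.25(180.7) + 1.4(70.2) = 225.88 + 98.28 = 324.16
The largest value is 369.24 kN from combination 3.

Combination 3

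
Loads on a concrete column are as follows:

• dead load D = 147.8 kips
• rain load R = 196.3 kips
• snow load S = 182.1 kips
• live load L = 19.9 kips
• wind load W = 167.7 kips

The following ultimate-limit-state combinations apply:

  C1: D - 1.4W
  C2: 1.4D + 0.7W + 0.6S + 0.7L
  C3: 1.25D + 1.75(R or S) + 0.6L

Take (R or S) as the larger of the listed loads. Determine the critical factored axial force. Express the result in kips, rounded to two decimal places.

540.22 kips

(R or S) → R = 196.3 kips.
C1: 1.0(147.8) - 1.4(167.7) = -86.98
C2: 1.4(147.8) + 0.7(167.7) + 0.6(182.1) + 0.7(19.9) = 447.50
C3: 1.25(147.8) + 1.75(196.3) + 0.6(19.9) = 540.22
The controlling combination is 3, giving 540.22 kips.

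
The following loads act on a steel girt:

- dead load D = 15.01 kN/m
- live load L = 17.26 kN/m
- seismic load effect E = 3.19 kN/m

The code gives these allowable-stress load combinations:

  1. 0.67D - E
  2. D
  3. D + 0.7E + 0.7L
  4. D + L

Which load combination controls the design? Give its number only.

Combination 4

1. 0.67(15.01) - 1.0(3.19) = 6.87
2. 1.0(15.01) = 15.01
3. 1.0(15.01) + 0.7(3.19) + 0.7(17.26) = 29.33
4. 1.0(15.01) + 1.0(17.26) = 32.27
The largest value is 32.27 kN/m from combination 4.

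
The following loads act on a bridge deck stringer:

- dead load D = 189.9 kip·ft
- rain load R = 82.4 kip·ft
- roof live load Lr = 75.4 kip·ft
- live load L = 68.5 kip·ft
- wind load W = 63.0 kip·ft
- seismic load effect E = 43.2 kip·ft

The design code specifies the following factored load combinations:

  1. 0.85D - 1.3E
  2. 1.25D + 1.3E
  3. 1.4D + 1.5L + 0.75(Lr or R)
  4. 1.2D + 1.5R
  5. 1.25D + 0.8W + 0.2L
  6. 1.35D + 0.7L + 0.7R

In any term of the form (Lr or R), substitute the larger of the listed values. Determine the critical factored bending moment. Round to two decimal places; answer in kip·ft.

430.41 kip·ft

(Lr or R) → R = 82.4 kip·ft.
1. 0.85(189.9) - 1.3(43.2) = 161.42 - 56.16 = 105.26
2. 1.25(189.9) + 1.3(43.2) = 237.38 + 56.16 = 293.54
3. 1.4(189.9) + 1.5(68.5) + 0.75(82.4) = 265.86 + 102.75 + 61.80 = 430.41
4. 1.2(189.9) + 1.5(82.4) = 227.88 + 123.60 = 351.48
5. 1.25(189.9) + 0.8(63.0) + 0.2(68.5) = 237.38 + 50.40 + 13.70 = 301.48
6. 1.35(189.9) + 0.7(68.5) + 0.7(82.4) = 256.37 + 47.95 + 57.68 = 362.00
The controlling combination is 3, giving 430.41 kip·ft.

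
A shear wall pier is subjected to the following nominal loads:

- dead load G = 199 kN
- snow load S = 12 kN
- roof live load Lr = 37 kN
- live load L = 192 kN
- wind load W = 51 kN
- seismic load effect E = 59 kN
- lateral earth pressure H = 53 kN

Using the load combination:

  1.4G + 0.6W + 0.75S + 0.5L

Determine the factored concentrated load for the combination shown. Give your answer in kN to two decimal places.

414.20 kN

1.4(199) + 0.6(51) + 0.75(12) + 0.5(192) = 414.20
P_u = 414.20 kN.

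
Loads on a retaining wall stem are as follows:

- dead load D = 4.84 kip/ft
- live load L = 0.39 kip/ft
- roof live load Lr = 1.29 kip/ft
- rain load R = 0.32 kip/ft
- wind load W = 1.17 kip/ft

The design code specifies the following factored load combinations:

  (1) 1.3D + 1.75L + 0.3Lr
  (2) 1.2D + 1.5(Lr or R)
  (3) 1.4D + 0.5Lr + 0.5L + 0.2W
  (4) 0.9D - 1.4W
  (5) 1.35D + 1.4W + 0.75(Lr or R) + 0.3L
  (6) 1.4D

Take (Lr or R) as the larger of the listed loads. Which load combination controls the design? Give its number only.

(Lr or R) → Lr = 1.29 kip/ft.
(1) 1.3(4.84) + 1.75(0.39) + 0.3(1.29) = 6.29 + 0.68 + 0.39 = 7.36
(2) 1.2(4.84) + 1.5(1.29) = 7.74
(3) 1.4(4.84) + 0.5(1.29) + 0.5(0.39) + 0.2(1.17) = 7.85
(4) 0.9(4.84) - 1.4(1.17) = 4.36 - 1.64 = 2.72
(5) 1.35(4.84) + 1.4(1.17) + 0.75(1.29) + 0.3(0.39) = 6.53 + 1.64 + 0.97 + 0.12 = 9.26
(6) 1.4(4.84) = 6.78
The largest value is 9.26 kip/ft from combination 5.

Combination 5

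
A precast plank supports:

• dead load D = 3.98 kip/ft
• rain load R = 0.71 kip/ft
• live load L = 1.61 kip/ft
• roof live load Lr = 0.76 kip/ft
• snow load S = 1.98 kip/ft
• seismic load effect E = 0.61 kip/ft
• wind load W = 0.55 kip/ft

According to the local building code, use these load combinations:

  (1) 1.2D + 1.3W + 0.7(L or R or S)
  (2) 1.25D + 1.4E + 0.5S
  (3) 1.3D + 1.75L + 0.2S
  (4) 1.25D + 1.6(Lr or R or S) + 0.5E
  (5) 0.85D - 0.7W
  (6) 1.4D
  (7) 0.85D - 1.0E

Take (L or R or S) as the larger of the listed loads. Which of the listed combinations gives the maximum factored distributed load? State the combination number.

(L or R or S) → S = 1.98 kip/ft; (Lr or R or S) → S = 1.98 kip/ft.
(1) 1.2(3.98) + 1.3(0.55) + 0.7(1.98) = 6.88
(2) 1.25(3.98) + 1.4(0.61) + 0.5(1.98) = 4.98 + 0.85 + 0.99 = 6.82
(3) 1.3(3.98) + 1.75(1.61) + 0.2(1.98) = 5.17 + 2.82 + 0.40 = 8.39
(4) 1.25(3.98) + 1.6(1.98) + 0.5(0.61) = 8.45
(5) 0.85(3.98) - 0.7(0.55) = 3.00
(6) 1.4(3.98) = 5.57
(7) 0.85(3.98) - 1.0(0.61) = 3.38 - 0.61 = 2.77
The largest value is 8.45 kip/ft from combination 4.

Combination 4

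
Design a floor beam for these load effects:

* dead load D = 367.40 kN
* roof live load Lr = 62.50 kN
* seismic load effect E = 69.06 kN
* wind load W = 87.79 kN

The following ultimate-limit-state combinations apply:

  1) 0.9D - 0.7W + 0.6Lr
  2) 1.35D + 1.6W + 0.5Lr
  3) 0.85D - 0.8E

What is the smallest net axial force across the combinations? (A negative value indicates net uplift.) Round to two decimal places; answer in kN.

257.04 kN

1) 0.9(367.40) - 0.7(87.79) + 0.6(62.50) = 330.66 - 61.45 + 37.50 = 306.71
2) 1.35(367.40) + 1.6(87.79) + 0.5(62.50) = 495.99 + 140.46 + 31.25 = 667.70
3) 0.85(367.40) - 0.8(69.06) = 312.29 - 55.25 = 257.04
Combination 3 gives the minimum: 257.04 kN.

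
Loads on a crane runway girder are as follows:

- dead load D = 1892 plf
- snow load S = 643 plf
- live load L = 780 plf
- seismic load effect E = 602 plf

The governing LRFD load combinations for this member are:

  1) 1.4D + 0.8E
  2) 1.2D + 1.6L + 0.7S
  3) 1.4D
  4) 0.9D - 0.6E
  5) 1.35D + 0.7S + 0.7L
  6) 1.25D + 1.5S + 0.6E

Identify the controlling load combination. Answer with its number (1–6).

Combination 2

1) 1.4(1892) + 0.8(602) = 3130.40
2) 1.2(1892) + 1.6(780) + 0.7(643) = 3968.50
3) 1.4(1892) = 2648.80
4) 0.9(1892) - 0.6(602) = 1341.60
5) 1.35(1892) + 0.7(643) + 0.7(780) = 3550.30
6) 1.25(1892) + 1.5(643) + 0.6(602) = 3690.70
The largest value is 3968.50 plf from combination 2.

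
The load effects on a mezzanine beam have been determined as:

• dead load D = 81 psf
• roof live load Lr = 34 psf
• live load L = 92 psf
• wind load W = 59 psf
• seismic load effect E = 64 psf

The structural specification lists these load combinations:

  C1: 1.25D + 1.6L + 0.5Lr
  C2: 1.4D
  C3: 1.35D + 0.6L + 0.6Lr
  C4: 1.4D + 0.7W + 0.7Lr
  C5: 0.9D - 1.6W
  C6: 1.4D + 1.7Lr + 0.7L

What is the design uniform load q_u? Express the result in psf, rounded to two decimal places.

265.45 psf

C1: 1.25(81) + 1.6(92) + 0.5(34) = 101.25 + 147.20 + 17.00 = 265.45
C2: 1.4(81) = 113.40
C3: 1.35(81) + 0.6(92) + 0.6(34) = 109.35 + 55.20 + 20.40 = 184.95
C4: 1.4(81) + 0.7(59) + 0.7(34) = 113.40 + 41.30 + 23.80 = 178.50
C5: 0.9(81) - 1.6(59) = 72.90 - 94.40 = -21.50
C6: 1.4(81) + 1.7(34) + 0.7(92) = 113.40 + 57.80 + 64.40 = 235.60
Maximum is from combination 1.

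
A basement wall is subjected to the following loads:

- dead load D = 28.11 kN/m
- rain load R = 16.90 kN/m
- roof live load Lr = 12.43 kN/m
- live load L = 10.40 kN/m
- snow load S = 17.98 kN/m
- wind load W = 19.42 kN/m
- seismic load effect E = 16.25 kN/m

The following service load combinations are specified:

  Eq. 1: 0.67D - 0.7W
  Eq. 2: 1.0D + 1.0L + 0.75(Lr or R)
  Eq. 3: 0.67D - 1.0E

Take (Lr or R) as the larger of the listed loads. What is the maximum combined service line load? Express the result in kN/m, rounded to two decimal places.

(Lr or R) → R = 16.90 kN/m.
Eq. 1: 0.67(28.11) - 0.7(19.42) = 18.83 - 13.59 = 5.24
Eq. 2: 1.0(28.11) + 1.0(10.40) + 0.75(16.90) = 28.11 + 10.40 + 12.68 = 51.19
Eq. 3: 0.67(28.11) - 1.0(16.25) = 18.83 - 16.25 = 2.58
Maximum is from combination 2.

51.19 kN/m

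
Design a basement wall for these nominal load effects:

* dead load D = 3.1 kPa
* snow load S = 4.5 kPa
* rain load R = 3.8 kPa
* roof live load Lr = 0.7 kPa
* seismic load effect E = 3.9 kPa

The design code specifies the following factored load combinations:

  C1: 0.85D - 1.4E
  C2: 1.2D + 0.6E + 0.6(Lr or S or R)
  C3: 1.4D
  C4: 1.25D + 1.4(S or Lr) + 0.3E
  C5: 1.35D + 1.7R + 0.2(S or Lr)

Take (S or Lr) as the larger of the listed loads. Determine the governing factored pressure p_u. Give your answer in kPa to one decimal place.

(Lr or S or R) → S = 4.5 kPa; (S or Lr) → S = 4.5 kPa.
C1: 0.85(3.1) - 1.4(3.9) = -2.8
C2: 1.2(3.1) + 0.6(3.9) + 0.6(4.5) = 8.8
C3: 1.4(3.1) = 4.3
C4: 1.25(3.1) + 1.4(4.5) + 0.3(3.9) = 11.3
C5: 1.35(3.1) + 1.7(3.8) + 0.2(4.5) = 11.5
Maximum is from combination 5.

11.5 kPa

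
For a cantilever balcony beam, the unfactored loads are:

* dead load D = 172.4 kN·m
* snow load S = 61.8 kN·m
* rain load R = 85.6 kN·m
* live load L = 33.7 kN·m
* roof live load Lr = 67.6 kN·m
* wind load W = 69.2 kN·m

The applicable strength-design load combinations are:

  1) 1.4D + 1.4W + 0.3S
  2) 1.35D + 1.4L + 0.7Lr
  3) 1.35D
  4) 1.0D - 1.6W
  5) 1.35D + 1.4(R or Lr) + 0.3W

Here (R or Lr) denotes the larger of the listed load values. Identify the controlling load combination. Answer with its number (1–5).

Combination 5

(R or Lr) → R = 85.6 kN·m.
1) 1.4(172.4) + 1.4(69.2) + 0.3(61.8) = 241.36 + 96.88 + 18.54 = 356.78
2) 1.35(172.4) + 1.4(33.7) + 0.7(67.6) = 232.74 + 47.18 + 47.32 = 327.24
3) 1.35(172.4) = 232.74
4) 1.0(172.4) - 1.6(69.2) = 172.40 - 110.72 = 61.68
5) 1.35(172.4) + 1.4(85.6) + 0.3(69.2) = 232.74 + 119.84 + 20.76 = 373.34
The largest value is 373.34 kN·m from combination 5.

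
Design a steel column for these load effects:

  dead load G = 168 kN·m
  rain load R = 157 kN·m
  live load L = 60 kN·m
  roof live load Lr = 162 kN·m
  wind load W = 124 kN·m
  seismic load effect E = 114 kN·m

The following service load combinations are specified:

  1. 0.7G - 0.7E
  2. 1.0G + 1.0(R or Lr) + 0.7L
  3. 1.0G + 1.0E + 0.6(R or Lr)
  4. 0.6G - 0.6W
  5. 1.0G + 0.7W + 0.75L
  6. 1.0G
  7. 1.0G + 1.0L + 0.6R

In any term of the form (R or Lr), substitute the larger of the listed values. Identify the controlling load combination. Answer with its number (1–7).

(R or Lr) → Lr = 162 kN·m.
1. 0.7(168) - 0.7(114) = 37.80
2. 1.0(168) + 1.0(162) + 0.7(60) = 372.00
3. 1.0(168) + 1.0(114) + 0.6(162) = 379.20
4. 0.6(168) - 0.6(124) = 26.40
5. 1.0(168) + 0.7(124) + 0.75(60) = 299.80
6. 1.0(168) = 168.00
7. 1.0(168) + 1.0(60) + 0.6(157) = 322.20
The largest value is 379.20 kN·m from combination 3.

Combination 3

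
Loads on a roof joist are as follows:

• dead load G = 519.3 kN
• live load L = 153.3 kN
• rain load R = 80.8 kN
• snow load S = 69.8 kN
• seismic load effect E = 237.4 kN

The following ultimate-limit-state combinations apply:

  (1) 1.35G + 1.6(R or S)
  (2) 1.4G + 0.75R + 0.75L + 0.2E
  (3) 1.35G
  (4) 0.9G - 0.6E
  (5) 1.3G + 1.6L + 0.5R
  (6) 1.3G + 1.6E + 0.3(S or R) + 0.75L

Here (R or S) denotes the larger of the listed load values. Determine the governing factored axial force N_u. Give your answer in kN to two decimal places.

(R or S) → R = 80.8 kN; (S or R) → R = 80.8 kN.
(1) 1.35(519.3) + 1.6(80.8) = 830.34
(2) 1.4(519.3) + 0.75(80.8) + 0.75(153.3) + 0.2(237.4) = 950.08
(3) 1.35(519.3) = 701.06
(4) 0.9(519.3) - 0.6(237.4) = 324.93
(5) 1.3(519.3) + 1.6(153.3) + 0.5(80.8) = 960.77
(6) 1.3(519.3) + 1.6(237.4) + 0.3(80.8) + 0.75(153.3) = 1194.15
Combination 6 governs: N_u = 1194.15 kN.

1194.15 kN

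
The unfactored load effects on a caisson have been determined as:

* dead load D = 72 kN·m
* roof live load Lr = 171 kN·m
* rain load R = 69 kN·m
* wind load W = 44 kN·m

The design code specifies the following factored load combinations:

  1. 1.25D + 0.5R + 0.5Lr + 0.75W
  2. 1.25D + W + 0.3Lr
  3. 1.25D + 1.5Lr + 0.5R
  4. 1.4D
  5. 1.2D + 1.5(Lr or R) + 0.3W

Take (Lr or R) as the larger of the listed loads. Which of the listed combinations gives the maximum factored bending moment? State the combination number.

Combination 3

(Lr or R) → Lr = 171 kN·m.
1. 1.25(72) + 0.5(69) + 0.5(171) + 0.75(44) = 90.0 + 34.5 + 85.5 + 33.0 = 243.0
2. 1.25(72) + 1.0(44) + 0.3(171) = 90.0 + 44.0 + 51.3 = 185.3
3. 1.25(72) + 1.5(171) + 0.5(69) = 90.0 + 256.5 + 34.5 = 381.0
4. 1.4(72) = 100.8
5. 1.2(72) + 1.5(171) + 0.3(44) = 86.4 + 256.5 + 13.2 = 356.1
The largest value is 381.0 kN·m from combination 3.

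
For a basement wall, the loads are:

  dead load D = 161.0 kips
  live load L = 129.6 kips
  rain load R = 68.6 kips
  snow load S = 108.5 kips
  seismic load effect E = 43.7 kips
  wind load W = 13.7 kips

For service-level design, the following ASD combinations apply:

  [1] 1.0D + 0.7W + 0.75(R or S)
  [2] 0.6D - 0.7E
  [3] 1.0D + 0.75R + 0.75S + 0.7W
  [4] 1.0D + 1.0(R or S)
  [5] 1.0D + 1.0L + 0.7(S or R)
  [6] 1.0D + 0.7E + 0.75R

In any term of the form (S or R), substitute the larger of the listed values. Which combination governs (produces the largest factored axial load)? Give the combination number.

(R or S) → S = 108.5 kips; (S or R) → S = 108.5 kips.
[1] 1.0(161.0) + 0.7(13.7) + 0.75(108.5) = 252.0
[2] 0.6(161.0) - 0.7(43.7) = 66.0
[3] 1.0(161.0) + 0.75(68.6) + 0.75(108.5) + 0.7(13.7) = 303.4
[4] 1.0(161.0) + 1.0(108.5) = 269.5
[5] 1.0(161.0) + 1.0(129.6) + 0.7(108.5) = 366.6
[6] 1.0(161.0) + 0.7(43.7) + 0.75(68.6) = 243.0
The largest value is 366.6 kips from combination 5.

Combination 5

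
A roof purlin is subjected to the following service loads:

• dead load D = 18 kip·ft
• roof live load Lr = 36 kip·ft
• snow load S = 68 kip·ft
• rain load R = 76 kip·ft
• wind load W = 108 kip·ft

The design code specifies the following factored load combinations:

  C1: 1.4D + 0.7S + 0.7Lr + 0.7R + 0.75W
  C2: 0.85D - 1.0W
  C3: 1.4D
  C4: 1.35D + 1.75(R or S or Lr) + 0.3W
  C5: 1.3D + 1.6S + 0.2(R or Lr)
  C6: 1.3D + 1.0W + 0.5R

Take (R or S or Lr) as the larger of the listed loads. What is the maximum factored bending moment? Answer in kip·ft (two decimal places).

(R or S or Lr) → R = 76 kip·ft; (R or Lr) → R = 76 kip·ft.
C1: 1.4(18) + 0.7(68) + 0.7(36) + 0.7(76) + 0.75(108) = 232.20
C2: 0.85(18) - 1.0(108) = -92.70
C3: 1.4(18) = 25.20
C4: 1.35(18) + 1.75(76) + 0.3(108) = 189.70
C5: 1.3(18) + 1.6(68) + 0.2(76) = 147.40
C6: 1.3(18) + 1.0(108) + 0.5(76) = 169.40
Maximum is from combination 1.

232.20 kip·ft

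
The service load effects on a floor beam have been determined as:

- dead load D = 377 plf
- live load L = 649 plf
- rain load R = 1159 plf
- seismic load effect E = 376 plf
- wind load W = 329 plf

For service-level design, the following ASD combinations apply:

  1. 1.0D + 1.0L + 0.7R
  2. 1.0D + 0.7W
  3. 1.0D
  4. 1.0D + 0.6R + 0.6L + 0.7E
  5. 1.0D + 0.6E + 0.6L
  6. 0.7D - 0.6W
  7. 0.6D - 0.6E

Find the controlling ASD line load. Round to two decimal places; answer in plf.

1. 1.0(377) + 1.0(649) + 0.7(1159) = 1837.30
2. 1.0(377) + 0.7(329) = 607.30
3. 1.0(377) = 377.00
4. 1.0(377) + 0.6(1159) + 0.6(649) + 0.7(376) = 1725.00
5. 1.0(377) + 0.6(376) + 0.6(649) = 992.00
6. 0.7(377) - 0.6(329) = 66.50
7. 0.6(377) - 0.6(376) = 0.60
Combination 1 governs: w = 1837.30 plf.

1837.30 plf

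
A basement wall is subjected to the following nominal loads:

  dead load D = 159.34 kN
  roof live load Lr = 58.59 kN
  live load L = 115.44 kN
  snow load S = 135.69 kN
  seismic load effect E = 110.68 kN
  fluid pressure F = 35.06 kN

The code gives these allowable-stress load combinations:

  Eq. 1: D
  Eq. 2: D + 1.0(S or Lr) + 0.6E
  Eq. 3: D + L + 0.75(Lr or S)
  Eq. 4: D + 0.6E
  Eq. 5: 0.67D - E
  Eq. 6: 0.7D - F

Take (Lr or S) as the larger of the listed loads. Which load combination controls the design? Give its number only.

Combination 3

(S or Lr) → S = 135.69 kN; (Lr or S) → S = 135.69 kN.
Eq. 1: 1.0(159.34) = 159.34
Eq. 2: 1.0(159.34) + 1.0(135.69) + 0.6(110.68) = 159.34 + 135.69 + 66.41 = 361.44
Eq. 3: 1.0(159.34) + 1.0(115.44) + 0.75(135.69) = 159.34 + 115.44 + 101.77 = 376.55
Eq. 4: 1.0(159.34) + 0.6(110.68) = 159.34 + 66.41 = 225.75
Eq. 5: 0.67(159.34) - 1.0(110.68) = 106.76 - 110.68 = -3.92
Eq. 6: 0.7(159.34) - 1.0(35.06) = 111.54 - 35.06 = 76.48
The largest value is 376.55 kN from combination 3.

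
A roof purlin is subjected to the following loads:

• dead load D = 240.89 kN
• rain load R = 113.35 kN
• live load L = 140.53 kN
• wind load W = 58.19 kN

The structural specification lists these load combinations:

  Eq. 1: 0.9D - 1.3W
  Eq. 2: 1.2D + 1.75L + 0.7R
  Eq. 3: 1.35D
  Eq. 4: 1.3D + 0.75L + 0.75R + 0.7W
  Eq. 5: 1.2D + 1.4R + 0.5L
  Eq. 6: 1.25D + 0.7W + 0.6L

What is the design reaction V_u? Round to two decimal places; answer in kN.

Eq. 1: 0.9(240.89) - 1.3(58.19) = 216.80 - 75.65 = 141.15
Eq. 2: 1.2(240.89) + 1.75(140.53) + 0.7(113.35) = 614.34
Eq. 3: 1.35(240.89) = 325.20
Eq. 4: 1.3(240.89) + 0.75(140.53) + 0.75(113.35) + 0.7(58.19) = 313.16 + 105.40 + 85.01 + 40.73 = 544.30
Eq. 5: 1.2(240.89) + 1.4(113.35) + 0.5(140.53) = 518.02
Eq. 6: 1.25(240.89) + 0.7(58.19) + 0.6(140.53) = 301.11 + 40.73 + 84.32 = 426.16
Maximum is from combination 2.

614.34 kN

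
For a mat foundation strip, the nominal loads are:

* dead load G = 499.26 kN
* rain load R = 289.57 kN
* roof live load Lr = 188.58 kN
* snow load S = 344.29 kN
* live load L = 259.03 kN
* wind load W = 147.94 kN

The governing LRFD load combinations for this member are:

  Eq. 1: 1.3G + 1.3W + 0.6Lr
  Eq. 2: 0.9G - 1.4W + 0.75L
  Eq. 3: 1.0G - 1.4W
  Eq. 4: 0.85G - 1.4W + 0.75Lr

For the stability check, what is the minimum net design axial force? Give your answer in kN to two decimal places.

292.14 kN

Eq. 1: 1.3(499.26) + 1.3(147.94) + 0.6(188.58) = 649.04 + 192.32 + 113.15 = 954.51
Eq. 2: 0.9(499.26) - 1.4(147.94) + 0.75(259.03) = 436.49
Eq. 3: 1.0(499.26) - 1.4(147.94) = 499.26 - 207.12 = 292.14
Eq. 4: 0.85(499.26) - 1.4(147.94) + 0.75(188.58) = 424.37 - 207.12 + 141.44 = 358.69
Combination 3 gives the minimum: 292.14 kN.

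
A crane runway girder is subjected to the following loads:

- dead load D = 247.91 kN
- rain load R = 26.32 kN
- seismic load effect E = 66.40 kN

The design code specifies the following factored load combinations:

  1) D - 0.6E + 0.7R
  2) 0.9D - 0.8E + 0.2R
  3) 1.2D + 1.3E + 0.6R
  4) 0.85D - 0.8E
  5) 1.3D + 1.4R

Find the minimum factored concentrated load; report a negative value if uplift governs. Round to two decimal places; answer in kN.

1) 1.0(247.91) - 0.6(66.40) + 0.7(26.32) = 226.49
2) 0.9(247.91) - 0.8(66.40) + 0.2(26.32) = 175.26
3) 1.2(247.91) + 1.3(66.40) + 0.6(26.32) = 399.60
4) 0.85(247.91) - 0.8(66.40) = 157.60
5) 1.3(247.91) + 1.4(26.32) = 359.13
Combination 4 gives the minimum: 157.60 kN.

157.60 kN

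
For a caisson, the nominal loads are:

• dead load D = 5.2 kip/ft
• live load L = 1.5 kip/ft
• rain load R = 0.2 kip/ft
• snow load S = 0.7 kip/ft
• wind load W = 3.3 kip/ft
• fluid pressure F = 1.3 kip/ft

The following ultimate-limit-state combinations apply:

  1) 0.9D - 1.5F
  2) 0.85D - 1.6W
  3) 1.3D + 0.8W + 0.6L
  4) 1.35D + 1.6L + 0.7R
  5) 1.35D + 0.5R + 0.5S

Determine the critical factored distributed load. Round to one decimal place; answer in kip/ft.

10.3 kip/ft

1) 0.9(5.2) - 1.5(1.3) = 4.7 - 2.0 = 2.7
2) 0.85(5.2) - 1.6(3.3) = 4.4 - 5.3 = -0.9
3) 1.3(5.2) + 0.8(3.3) + 0.6(1.5) = 6.8 + 2.6 + 0.9 = 10.3
4) 1.35(5.2) + 1.6(1.5) + 0.7(0.2) = 9.6
5) 1.35(5.2) + 0.5(0.2) + 0.5(0.7) = 7.0 + 0.1 + 0.4 = 7.5
The controlling combination is 3, giving 10.3 kip/ft.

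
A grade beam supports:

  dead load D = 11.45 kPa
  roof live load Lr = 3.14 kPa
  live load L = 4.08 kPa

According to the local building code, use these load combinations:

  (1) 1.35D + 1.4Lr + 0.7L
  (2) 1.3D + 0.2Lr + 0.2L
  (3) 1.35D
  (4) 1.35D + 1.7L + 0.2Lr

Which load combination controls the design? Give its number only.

Combination 4

(1) 1.35(11.45) + 1.4(3.14) + 0.7(4.08) = 22.71
(2) 1.3(11.45) + 0.2(3.14) + 0.2(4.08) = 16.33
(3) 1.35(11.45) = 15.46
(4) 1.35(11.45) + 1.7(4.08) + 0.2(3.14) = 23.02
The largest value is 23.02 kPa from combination 4.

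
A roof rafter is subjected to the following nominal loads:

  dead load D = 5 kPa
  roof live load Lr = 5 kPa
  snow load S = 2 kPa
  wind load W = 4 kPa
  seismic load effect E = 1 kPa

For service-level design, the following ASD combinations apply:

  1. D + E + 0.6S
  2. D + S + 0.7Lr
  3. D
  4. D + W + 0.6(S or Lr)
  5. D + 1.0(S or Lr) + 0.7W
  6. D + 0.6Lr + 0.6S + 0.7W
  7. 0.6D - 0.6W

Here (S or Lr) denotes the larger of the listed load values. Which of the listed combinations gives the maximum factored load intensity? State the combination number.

(S or Lr) → Lr = 5 kPa.
1. 1.0(5) + 1.0(1) + 0.6(2) = 7.2
2. 1.0(5) + 1.0(2) + 0.7(5) = 10.5
3. 1.0(5) = 5.0
4. 1.0(5) + 1.0(4) + 0.6(5) = 12.0
5. 1.0(5) + 1.0(5) + 0.7(4) = 12.8
6. 1.0(5) + 0.6(5) + 0.6(2) + 0.7(4) = 12.0
7. 0.6(5) - 0.6(4) = 0.6
The largest value is 12.8 kPa from combination 5.

Combination 5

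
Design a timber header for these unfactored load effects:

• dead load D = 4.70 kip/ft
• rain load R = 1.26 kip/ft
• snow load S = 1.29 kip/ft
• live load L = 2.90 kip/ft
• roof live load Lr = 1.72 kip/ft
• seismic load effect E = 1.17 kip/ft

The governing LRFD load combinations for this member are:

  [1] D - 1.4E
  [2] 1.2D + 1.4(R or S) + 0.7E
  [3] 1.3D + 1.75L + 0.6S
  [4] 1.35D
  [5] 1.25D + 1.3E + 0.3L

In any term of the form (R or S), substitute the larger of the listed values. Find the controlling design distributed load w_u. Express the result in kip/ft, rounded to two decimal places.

11.96 kip/ft

(R or S) → S = 1.29 kip/ft.
[1] 1.0(4.70) - 1.4(1.17) = 4.70 - 1.64 = 3.06
[2] 1.2(4.70) + 1.4(1.29) + 0.7(1.17) = 5.64 + 1.81 + 0.82 = 8.27
[3] 1.3(4.70) + 1.75(2.90) + 0.6(1.29) = 6.11 + 5.08 + 0.77 = 11.96
[4] 1.35(4.70) = 6.35
[5] 1.25(4.70) + 1.3(1.17) + 0.3(2.90) = 5.88 + 1.52 + 0.87 = 8.27
The controlling combination is 3, giving 11.96 kip/ft.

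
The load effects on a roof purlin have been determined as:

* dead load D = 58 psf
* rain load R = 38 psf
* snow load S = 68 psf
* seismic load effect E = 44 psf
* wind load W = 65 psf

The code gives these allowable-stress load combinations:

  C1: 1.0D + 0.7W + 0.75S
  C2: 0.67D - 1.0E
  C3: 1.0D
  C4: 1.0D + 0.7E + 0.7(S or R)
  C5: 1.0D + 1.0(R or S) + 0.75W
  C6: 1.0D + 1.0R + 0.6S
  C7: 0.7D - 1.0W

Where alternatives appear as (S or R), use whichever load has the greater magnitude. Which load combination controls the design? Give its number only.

Combination 5

(S or R) → S = 68 psf; (R or S) → S = 68 psf.
C1: 1.0(58) + 0.7(65) + 0.75(68) = 58.00 + 45.50 + 51.00 = 154.50
C2: 0.67(58) - 1.0(44) = 38.86 - 44.00 = -5.14
C3: 1.0(58) = 58.00
C4: 1.0(58) + 0.7(44) + 0.7(68) = 58.00 + 30.80 + 47.60 = 136.40
C5: 1.0(58) + 1.0(68) + 0.75(65) = 58.00 + 68.00 + 48.75 = 174.75
C6: 1.0(58) + 1.0(38) + 0.6(68) = 58.00 + 38.00 + 40.80 = 136.80
C7: 0.7(58) - 1.0(65) = 40.60 - 65.00 = -24.40
The largest value is 174.75 psf from combination 5.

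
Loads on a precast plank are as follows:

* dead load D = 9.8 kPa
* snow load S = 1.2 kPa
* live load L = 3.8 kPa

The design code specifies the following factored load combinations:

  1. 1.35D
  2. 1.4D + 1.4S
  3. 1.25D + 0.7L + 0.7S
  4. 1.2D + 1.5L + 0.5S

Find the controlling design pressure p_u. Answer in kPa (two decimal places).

18.06 kPa

1. 1.35(9.8) = 13.23
2. 1.4(9.8) + 1.4(1.2) = 15.40
3. 1.25(9.8) + 0.7(3.8) + 0.7(1.2) = 15.75
4. 1.2(9.8) + 1.5(3.8) + 0.5(1.2) = 18.06
Combination 4 governs: p_u = 18.06 kPa.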